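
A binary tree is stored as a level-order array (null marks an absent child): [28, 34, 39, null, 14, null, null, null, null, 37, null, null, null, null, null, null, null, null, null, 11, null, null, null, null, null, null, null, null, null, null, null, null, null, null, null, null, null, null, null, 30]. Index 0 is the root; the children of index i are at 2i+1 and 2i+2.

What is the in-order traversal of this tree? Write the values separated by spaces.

In-order visits the left subtree, then the node, then the right subtree.
At 28: go left to 34.
  At 34: no left child.
  Visit 34.
  At 34: go right to 14.
    At 14: go left to 37.
      At 37: go left to 11.
        At 11: go left to 30.
          30 is a leaf — visit 30.
        Visit 11.
        At 11: no right child.
      Visit 37.
      At 37: no right child.
    Visit 14.
    At 14: no right child.
Visit 28.
At 28: go right to 39.
  39 is a leaf — visit 39.

34 30 11 37 14 28 39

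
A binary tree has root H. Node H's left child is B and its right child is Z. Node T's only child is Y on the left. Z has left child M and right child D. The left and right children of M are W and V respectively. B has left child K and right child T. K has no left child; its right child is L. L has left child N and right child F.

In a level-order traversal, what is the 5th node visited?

T

Level-order visits nodes level by level from the root, left to right within each level.
Level 0: H
Level 1: B, Z
Level 2: K, T, M, D
Level 3: L, Y, W, V
Level 4: N, F
Full level-order sequence: H, B, Z, K, T, M, D, L, Y, W, V, N, F.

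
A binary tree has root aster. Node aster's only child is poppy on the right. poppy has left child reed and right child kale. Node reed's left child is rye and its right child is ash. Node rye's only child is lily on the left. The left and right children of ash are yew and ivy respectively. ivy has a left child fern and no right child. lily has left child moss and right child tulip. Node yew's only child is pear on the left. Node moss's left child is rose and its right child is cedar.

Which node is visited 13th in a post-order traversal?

Post-order visits the left subtree, then the right subtree, then the node.
At aster: no left child.
At aster: go right to poppy.
  At poppy: go left to reed.
    At reed: go left to rye.
      At rye: go left to lily.
        At lily: go left to moss.
          At moss: go left to rose.
            rose is a leaf — visit rose.
          At moss: go right to cedar.
            cedar is a leaf — visit cedar.
          Visit moss.
        At lily: go right to tulip.
          tulip is a leaf — visit tulip.
        Visit lily.
      At rye: no right child.
      Visit rye.
    At reed: go right to ash.
      At ash: go left to yew.
        At yew: go left to pear.
          pear is a leaf — visit pear.
        At yew: no right child.
        Visit yew.
      At ash: go right to ivy.
        At ivy: go left to fern.
          fern is a leaf — visit fern.
        At ivy: no right child.
        Visit ivy.
      Visit ash.
    Visit reed.
  At poppy: go right to kale.
    kale is a leaf — visit kale.
  Visit poppy.
Visit aster.
Full post-order sequence: rose, cedar, moss, tulip, lily, rye, pear, yew, fern, ivy, ash, reed, kale, poppy, aster.

kale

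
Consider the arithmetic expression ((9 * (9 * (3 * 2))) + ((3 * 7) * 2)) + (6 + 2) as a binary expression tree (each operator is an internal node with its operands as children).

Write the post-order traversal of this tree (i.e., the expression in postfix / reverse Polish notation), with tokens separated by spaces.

Post-order on an expression tree gives postfix notation: for each operator, emit left operand, right operand, then the operator.

9 9 3 2 * * * 3 7 * 2 * + 6 2 + +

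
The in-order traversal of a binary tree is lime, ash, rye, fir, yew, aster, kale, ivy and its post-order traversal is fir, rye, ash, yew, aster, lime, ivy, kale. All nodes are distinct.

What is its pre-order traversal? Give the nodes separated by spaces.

kale lime aster yew ash rye fir ivy

The last element of post-order is the root; it splits in-order into left and right subtrees.
Root kale: left subtree has 6 nodes {lime, ash, rye, fir, yew, aster}, right has 1 {ivy}.
  Root lime: left subtree has 0 nodes { }, right has 5 {ash, rye, fir, yew, aster}.
    Root aster: left subtree has 4 nodes {ash, rye, fir, yew}, right has 0 { }.
      Root yew: left subtree has 3 nodes {ash, rye, fir}, right has 0 { }.
        Root ash: left subtree has 0 nodes { }, right has 2 {rye, fir}.
          Root rye: left subtree has 0 nodes { }, right has 1 {fir}.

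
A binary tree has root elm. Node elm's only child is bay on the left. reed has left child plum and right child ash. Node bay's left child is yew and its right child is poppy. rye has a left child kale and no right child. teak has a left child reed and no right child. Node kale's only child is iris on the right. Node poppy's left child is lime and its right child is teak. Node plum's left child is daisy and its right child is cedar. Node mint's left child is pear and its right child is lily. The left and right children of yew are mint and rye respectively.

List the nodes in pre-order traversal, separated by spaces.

elm bay yew mint pear lily rye kale iris poppy lime teak reed plum daisy cedar ash

Pre-order visits the node, then its left subtree, then its right subtree.
Visit elm.
At elm: go left to bay.
  Visit bay.
  At bay: go left to yew.
    Visit yew.
    At yew: go left to mint.
      Visit mint.
      At mint: go left to pear.
        pear is a leaf — visit pear.
      At mint: go right to lily.
        lily is a leaf — visit lily.
    At yew: go right to rye.
      Visit rye.
      At rye: go left to kale.
        Visit kale.
        At kale: no left child.
        At kale: go right to iris.
          iris is a leaf — visit iris.
      At rye: no right child.
  At bay: go right to poppy.
    Visit poppy.
    At poppy: go left to lime.
      lime is a leaf — visit lime.
    At poppy: go right to teak.
      Visit teak.
      At teak: go left to reed.
        Visit reed.
        At reed: go left to plum.
          Visit plum.
          At plum: go left to daisy.
            daisy is a leaf — visit daisy.
          At plum: go right to cedar.
            cedar is a leaf — visit cedar.
        At reed: go right to ash.
          ash is a leaf — visit ash.
      At teak: no right child.
At elm: no right child.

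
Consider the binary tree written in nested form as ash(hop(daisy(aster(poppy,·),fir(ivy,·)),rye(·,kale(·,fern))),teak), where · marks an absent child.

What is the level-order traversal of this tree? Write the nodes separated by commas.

ash, hop, teak, daisy, rye, aster, fir, kale, poppy, ivy, fern

Level-order visits nodes level by level from the root, left to right within each level.
Level 0: ash
Level 1: hop, teak
Level 2: daisy, rye
Level 3: aster, fir, kale
Level 4: poppy, ivy, fern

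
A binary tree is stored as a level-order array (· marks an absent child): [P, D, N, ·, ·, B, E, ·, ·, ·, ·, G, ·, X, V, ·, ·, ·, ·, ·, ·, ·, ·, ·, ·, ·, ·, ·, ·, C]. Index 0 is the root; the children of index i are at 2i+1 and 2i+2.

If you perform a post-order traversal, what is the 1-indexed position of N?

8

Post-order visits the left subtree, then the right subtree, then the node.
At P: go left to D.
  D is a leaf — visit D.
At P: go right to N.
  At N: go left to B.
    At B: go left to G.
      G is a leaf — visit G.
    At B: no right child.
    Visit B.
  At N: go right to E.
    At E: go left to X.
      X is a leaf — visit X.
    At E: go right to V.
      At V: go left to C.
        C is a leaf — visit C.
      At V: no right child.
      Visit V.
    Visit E.
  Visit N.
Visit P.
Full post-order sequence: D, G, B, X, C, V, E, N, P.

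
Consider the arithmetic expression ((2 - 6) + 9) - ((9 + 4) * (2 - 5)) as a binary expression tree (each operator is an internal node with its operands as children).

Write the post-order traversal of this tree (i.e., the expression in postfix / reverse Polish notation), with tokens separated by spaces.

Post-order on an expression tree gives postfix notation: for each operator, emit left operand, right operand, then the operator.

2 6 - 9 + 9 4 + 2 5 - * -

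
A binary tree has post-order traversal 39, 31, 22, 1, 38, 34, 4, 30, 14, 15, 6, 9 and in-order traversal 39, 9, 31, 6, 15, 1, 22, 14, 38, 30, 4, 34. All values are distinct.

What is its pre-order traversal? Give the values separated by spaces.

The last element of post-order is the root; it splits in-order into left and right subtrees.
Root 9: left subtree has 1 node {39}, right has 10 {31, 6, 15, 1, 22, 14, 38, 30, 4, 34}.
  Root 6: left subtree has 1 node {31}, right has 8 {15, 1, 22, 14, 38, 30, 4, 34}.
    Root 15: left subtree has 0 nodes { }, right has 7 {1, 22, 14, 38, 30, 4, 34}.
      Root 14: left subtree has 2 nodes {1, 22}, right has 4 {38, 30, 4, 34}.
        Root 1: left subtree has 0 nodes { }, right has 1 {22}.
        Root 30: left subtree has 1 node {38}, right has 2 {4, 34}.
          Root 4: left subtree has 0 nodes { }, right has 1 {34}.

9 39 6 31 15 14 1 22 30 38 4 34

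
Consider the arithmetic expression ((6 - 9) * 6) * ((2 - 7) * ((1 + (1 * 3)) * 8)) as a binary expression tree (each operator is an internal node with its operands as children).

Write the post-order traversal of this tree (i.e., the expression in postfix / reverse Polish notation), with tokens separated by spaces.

6 9 - 6 * 2 7 - 1 1 3 * + 8 * * *

Post-order on an expression tree gives postfix notation: for each operator, emit left operand, right operand, then the operator.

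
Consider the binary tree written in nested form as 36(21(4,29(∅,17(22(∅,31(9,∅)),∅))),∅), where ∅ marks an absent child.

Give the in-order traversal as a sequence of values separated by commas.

In-order visits the left subtree, then the node, then the right subtree.
At 36: go left to 21.
  At 21: go left to 4.
    4 is a leaf — visit 4.
  Visit 21.
  At 21: go right to 29.
    At 29: no left child.
    Visit 29.
    At 29: go right to 17.
      At 17: go left to 22.
        At 22: no left child.
        Visit 22.
        At 22: go right to 31.
          At 31: go left to 9.
            9 is a leaf — visit 9.
          Visit 31.
          At 31: no right child.
      Visit 17.
      At 17: no right child.
Visit 36.
At 36: no right child.

4, 21, 29, 22, 9, 31, 17, 36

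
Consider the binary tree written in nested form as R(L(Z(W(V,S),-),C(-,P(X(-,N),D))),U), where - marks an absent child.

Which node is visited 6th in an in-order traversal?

C

In-order visits the left subtree, then the node, then the right subtree.
At R: go left to L.
  At L: go left to Z.
    At Z: go left to W.
      At W: go left to V.
        V is a leaf — visit V.
      Visit W.
      At W: go right to S.
        S is a leaf — visit S.
    Visit Z.
    At Z: no right child.
  Visit L.
  At L: go right to C.
    At C: no left child.
    Visit C.
    At C: go right to P.
      At P: go left to X.
        At X: no left child.
        Visit X.
        At X: go right to N.
          N is a leaf — visit N.
      Visit P.
      At P: go right to D.
        D is a leaf — visit D.
Visit R.
At R: go right to U.
  U is a leaf — visit U.
Full in-order sequence: V, W, S, Z, L, C, X, N, P, D, R, U.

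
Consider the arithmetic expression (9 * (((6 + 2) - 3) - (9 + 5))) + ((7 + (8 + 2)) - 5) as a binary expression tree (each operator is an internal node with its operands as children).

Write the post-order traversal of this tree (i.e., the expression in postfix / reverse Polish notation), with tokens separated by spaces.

Post-order on an expression tree gives postfix notation: for each operator, emit left operand, right operand, then the operator.

9 6 2 + 3 - 9 5 + - * 7 8 2 + + 5 - +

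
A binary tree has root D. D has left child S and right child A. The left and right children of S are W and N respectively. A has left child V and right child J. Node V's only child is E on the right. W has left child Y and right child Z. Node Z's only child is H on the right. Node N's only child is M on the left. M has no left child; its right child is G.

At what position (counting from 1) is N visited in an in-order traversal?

8

In-order visits the left subtree, then the node, then the right subtree.
At D: go left to S.
  At S: go left to W.
    At W: go left to Y.
      Y is a leaf — visit Y.
    Visit W.
    At W: go right to Z.
      At Z: no left child.
      Visit Z.
      At Z: go right to H.
        H is a leaf — visit H.
  Visit S.
  At S: go right to N.
    At N: go left to M.
      At M: no left child.
      Visit M.
      At M: go right to G.
        G is a leaf — visit G.
    Visit N.
    At N: no right child.
Visit D.
At D: go right to A.
  At A: go left to V.
    At V: no left child.
    Visit V.
    At V: go right to E.
      E is a leaf — visit E.
  Visit A.
  At A: go right to J.
    J is a leaf — visit J.
Full in-order sequence: Y, W, Z, H, S, M, G, N, D, V, E, A, J.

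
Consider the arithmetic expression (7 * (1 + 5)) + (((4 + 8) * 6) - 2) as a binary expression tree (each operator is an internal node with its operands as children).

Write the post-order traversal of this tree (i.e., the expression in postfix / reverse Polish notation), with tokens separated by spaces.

7 1 5 + * 4 8 + 6 * 2 - +

Post-order on an expression tree gives postfix notation: for each operator, emit left operand, right operand, then the operator.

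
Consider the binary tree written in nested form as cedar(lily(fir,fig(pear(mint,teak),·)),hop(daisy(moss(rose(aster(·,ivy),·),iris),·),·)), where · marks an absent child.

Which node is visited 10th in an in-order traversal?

rose

In-order visits the left subtree, then the node, then the right subtree.
At cedar: go left to lily.
  At lily: go left to fir.
    fir is a leaf — visit fir.
  Visit lily.
  At lily: go right to fig.
    At fig: go left to pear.
      At pear: go left to mint.
        mint is a leaf — visit mint.
      Visit pear.
      At pear: go right to teak.
        teak is a leaf — visit teak.
    Visit fig.
    At fig: no right child.
Visit cedar.
At cedar: go right to hop.
  At hop: go left to daisy.
    At daisy: go left to moss.
      At moss: go left to rose.
        At rose: go left to aster.
          At aster: no left child.
          Visit aster.
          At aster: go right to ivy.
            ivy is a leaf — visit ivy.
        Visit rose.
        At rose: no right child.
      Visit moss.
      At moss: go right to iris.
        iris is a leaf — visit iris.
    Visit daisy.
    At daisy: no right child.
  Visit hop.
  At hop: no right child.
Full in-order sequence: fir, lily, mint, pear, teak, fig, cedar, aster, ivy, rose, moss, iris, daisy, hop.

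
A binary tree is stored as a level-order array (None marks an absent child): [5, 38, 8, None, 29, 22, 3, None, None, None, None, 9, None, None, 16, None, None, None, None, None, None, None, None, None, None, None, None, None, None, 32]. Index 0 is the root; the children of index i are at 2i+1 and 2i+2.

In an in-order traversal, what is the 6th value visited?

8

In-order visits the left subtree, then the node, then the right subtree.
At 5: go left to 38.
  At 38: no left child.
  Visit 38.
  At 38: go right to 29.
    29 is a leaf — visit 29.
Visit 5.
At 5: go right to 8.
  At 8: go left to 22.
    At 22: go left to 9.
      9 is a leaf — visit 9.
    Visit 22.
    At 22: no right child.
  Visit 8.
  At 8: go right to 3.
    At 3: no left child.
    Visit 3.
    At 3: go right to 16.
      At 16: go left to 32.
        32 is a leaf — visit 32.
      Visit 16.
      At 16: no right child.
Full in-order sequence: 38, 29, 5, 9, 22, 8, 3, 32, 16.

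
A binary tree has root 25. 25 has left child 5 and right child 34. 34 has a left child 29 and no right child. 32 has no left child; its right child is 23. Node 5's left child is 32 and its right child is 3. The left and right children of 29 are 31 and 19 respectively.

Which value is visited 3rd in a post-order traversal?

Post-order visits the left subtree, then the right subtree, then the node.
At 25: go left to 5.
  At 5: go left to 32.
    At 32: no left child.
    At 32: go right to 23.
      23 is a leaf — visit 23.
    Visit 32.
  At 5: go right to 3.
    3 is a leaf — visit 3.
  Visit 5.
At 25: go right to 34.
  At 34: go left to 29.
    At 29: go left to 31.
      31 is a leaf — visit 31.
    At 29: go right to 19.
      19 is a leaf — visit 19.
    Visit 29.
  At 34: no right child.
  Visit 34.
Visit 25.
Full post-order sequence: 23, 32, 3, 5, 31, 19, 29, 34, 25.

3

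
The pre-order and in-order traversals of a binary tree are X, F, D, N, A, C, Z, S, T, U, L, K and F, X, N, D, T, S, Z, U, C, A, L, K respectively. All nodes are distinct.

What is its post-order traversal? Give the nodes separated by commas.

The first element of pre-order is the root; it splits in-order into left and right subtrees.
Root X: left subtree has 1 node {F}, right has 10 {N, D, T, S, Z, U, C, A, L, K}.
  Root D: left subtree has 1 node {N}, right has 8 {T, S, Z, U, C, A, L, K}.
    Root A: left subtree has 5 nodes {T, S, Z, U, C}, right has 2 {L, K}.
      Root C: left subtree has 4 nodes {T, S, Z, U}, right has 0 { }.
        Root Z: left subtree has 2 nodes {T, S}, right has 1 {U}.
          Root S: left subtree has 1 node {T}, right has 0 { }.
      Root L: left subtree has 0 nodes { }, right has 1 {K}.

F, N, T, S, U, Z, C, K, L, A, D, X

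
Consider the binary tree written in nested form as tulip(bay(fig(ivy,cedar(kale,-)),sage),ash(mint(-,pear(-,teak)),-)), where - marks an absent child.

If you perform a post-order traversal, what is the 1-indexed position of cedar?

Post-order visits the left subtree, then the right subtree, then the node.
At tulip: go left to bay.
  At bay: go left to fig.
    At fig: go left to ivy.
      ivy is a leaf — visit ivy.
    At fig: go right to cedar.
      At cedar: go left to kale.
        kale is a leaf — visit kale.
      At cedar: no right child.
      Visit cedar.
    Visit fig.
  At bay: go right to sage.
    sage is a leaf — visit sage.
  Visit bay.
At tulip: go right to ash.
  At ash: go left to mint.
    At mint: no left child.
    At mint: go right to pear.
      At pear: no left child.
      At pear: go right to teak.
        teak is a leaf — visit teak.
      Visit pear.
    Visit mint.
  At ash: no right child.
  Visit ash.
Visit tulip.
Full post-order sequence: ivy, kale, cedar, fig, sage, bay, teak, pear, mint, ash, tulip.

3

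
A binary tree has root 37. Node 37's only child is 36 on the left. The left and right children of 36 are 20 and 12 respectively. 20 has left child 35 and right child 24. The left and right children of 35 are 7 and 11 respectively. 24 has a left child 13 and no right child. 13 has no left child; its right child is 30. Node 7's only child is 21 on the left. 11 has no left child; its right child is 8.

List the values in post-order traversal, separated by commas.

Post-order visits the left subtree, then the right subtree, then the node.
At 37: go left to 36.
  At 36: go left to 20.
    At 20: go left to 35.
      At 35: go left to 7.
        At 7: go left to 21.
          21 is a leaf — visit 21.
        At 7: no right child.
        Visit 7.
      At 35: go right to 11.
        At 11: no left child.
        At 11: go right to 8.
          8 is a leaf — visit 8.
        Visit 11.
      Visit 35.
    At 20: go right to 24.
      At 24: go left to 13.
        At 13: no left child.
        At 13: go right to 30.
          30 is a leaf — visit 30.
        Visit 13.
      At 24: no right child.
      Visit 24.
    Visit 20.
  At 36: go right to 12.
    12 is a leaf — visit 12.
  Visit 36.
At 37: no right child.
Visit 37.

21, 7, 8, 11, 35, 30, 13, 24, 20, 12, 36, 37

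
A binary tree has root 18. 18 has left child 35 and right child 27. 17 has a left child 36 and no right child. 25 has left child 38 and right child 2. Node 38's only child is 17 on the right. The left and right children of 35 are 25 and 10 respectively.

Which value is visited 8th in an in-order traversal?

In-order visits the left subtree, then the node, then the right subtree.
At 18: go left to 35.
  At 35: go left to 25.
    At 25: go left to 38.
      At 38: no left child.
      Visit 38.
      At 38: go right to 17.
        At 17: go left to 36.
          36 is a leaf — visit 36.
        Visit 17.
        At 17: no right child.
    Visit 25.
    At 25: go right to 2.
      2 is a leaf — visit 2.
  Visit 35.
  At 35: go right to 10.
    10 is a leaf — visit 10.
Visit 18.
At 18: go right to 27.
  27 is a leaf — visit 27.
Full in-order sequence: 38, 36, 17, 25, 2, 35, 10, 18, 27.

18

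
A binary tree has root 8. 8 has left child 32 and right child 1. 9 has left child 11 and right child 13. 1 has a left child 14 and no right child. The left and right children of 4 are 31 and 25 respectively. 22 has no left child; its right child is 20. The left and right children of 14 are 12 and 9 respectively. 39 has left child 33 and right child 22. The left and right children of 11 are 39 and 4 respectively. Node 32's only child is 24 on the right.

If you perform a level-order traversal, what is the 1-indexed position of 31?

14

Level-order visits nodes level by level from the root, left to right within each level.
Level 0: 8
Level 1: 32, 1
Level 2: 24, 14
Level 3: 12, 9
Level 4: 11, 13
Level 5: 39, 4
Level 6: 33, 22, 31, 25
Level 7: 20
Full level-order sequence: 8, 32, 1, 24, 14, 12, 9, 11, 13, 39, 4, 33, 22, 31, 25, 20.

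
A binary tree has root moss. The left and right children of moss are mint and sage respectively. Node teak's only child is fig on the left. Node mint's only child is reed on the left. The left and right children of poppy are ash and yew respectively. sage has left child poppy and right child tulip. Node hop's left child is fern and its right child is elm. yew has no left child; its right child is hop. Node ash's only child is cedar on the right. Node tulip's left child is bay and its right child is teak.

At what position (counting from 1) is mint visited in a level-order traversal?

Level-order visits nodes level by level from the root, left to right within each level.
Level 0: moss
Level 1: mint, sage
Level 2: reed, poppy, tulip
Level 3: ash, yew, bay, teak
Level 4: cedar, hop, fig
Level 5: fern, elm
Full level-order sequence: moss, mint, sage, reed, poppy, tulip, ash, yew, bay, teak, cedar, hop, fig, fern, elm.

2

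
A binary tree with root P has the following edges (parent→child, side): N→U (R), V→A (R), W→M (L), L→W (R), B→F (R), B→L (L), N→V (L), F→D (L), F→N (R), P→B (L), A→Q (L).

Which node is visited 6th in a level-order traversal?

D

Level-order visits nodes level by level from the root, left to right within each level.
Level 0: P
Level 1: B
Level 2: L, F
Level 3: W, D, N
Level 4: M, V, U
Level 5: A
Level 6: Q
Full level-order sequence: P, B, L, F, W, D, N, M, V, U, A, Q.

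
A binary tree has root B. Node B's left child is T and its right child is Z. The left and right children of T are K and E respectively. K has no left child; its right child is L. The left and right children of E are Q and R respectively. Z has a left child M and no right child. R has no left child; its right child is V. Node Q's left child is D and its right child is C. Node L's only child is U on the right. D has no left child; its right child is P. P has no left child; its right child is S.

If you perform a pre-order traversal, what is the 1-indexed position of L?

Pre-order visits the node, then its left subtree, then its right subtree.
Visit B.
At B: go left to T.
  Visit T.
  At T: go left to K.
    Visit K.
    At K: no left child.
    At K: go right to L.
      Visit L.
      At L: no left child.
      At L: go right to U.
        U is a leaf — visit U.
  At T: go right to E.
    Visit E.
    At E: go left to Q.
      Visit Q.
      At Q: go left to D.
        Visit D.
        At D: no left child.
        At D: go right to P.
          Visit P.
          At P: no left child.
          At P: go right to S.
            S is a leaf — visit S.
      At Q: go right to C.
        C is a leaf — visit C.
    At E: go right to R.
      Visit R.
      At R: no left child.
      At R: go right to V.
        V is a leaf — visit V.
At B: go right to Z.
  Visit Z.
  At Z: go left to M.
    M is a leaf — visit M.
  At Z: no right child.
Full pre-order sequence: B, T, K, L, U, E, Q, D, P, S, C, R, V, Z, M.

4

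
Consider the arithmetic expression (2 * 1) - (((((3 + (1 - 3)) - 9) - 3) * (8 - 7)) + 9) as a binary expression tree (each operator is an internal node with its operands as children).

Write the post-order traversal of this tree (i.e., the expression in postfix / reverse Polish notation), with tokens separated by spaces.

2 1 * 3 1 3 - + 9 - 3 - 8 7 - * 9 + -

Post-order on an expression tree gives postfix notation: for each operator, emit left operand, right operand, then the operator.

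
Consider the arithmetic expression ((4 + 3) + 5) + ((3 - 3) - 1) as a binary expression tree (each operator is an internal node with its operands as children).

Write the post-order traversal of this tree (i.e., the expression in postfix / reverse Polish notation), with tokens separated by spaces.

4 3 + 5 + 3 3 - 1 - +

Post-order on an expression tree gives postfix notation: for each operator, emit left operand, right operand, then the operator.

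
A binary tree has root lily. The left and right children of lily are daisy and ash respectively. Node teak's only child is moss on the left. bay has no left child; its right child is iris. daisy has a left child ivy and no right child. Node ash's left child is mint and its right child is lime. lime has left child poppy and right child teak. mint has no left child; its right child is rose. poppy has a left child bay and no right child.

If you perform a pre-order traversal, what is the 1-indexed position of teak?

Pre-order visits the node, then its left subtree, then its right subtree.
Visit lily.
At lily: go left to daisy.
  Visit daisy.
  At daisy: go left to ivy.
    ivy is a leaf — visit ivy.
  At daisy: no right child.
At lily: go right to ash.
  Visit ash.
  At ash: go left to mint.
    Visit mint.
    At mint: no left child.
    At mint: go right to rose.
      rose is a leaf — visit rose.
  At ash: go right to lime.
    Visit lime.
    At lime: go left to poppy.
      Visit poppy.
      At poppy: go left to bay.
        Visit bay.
        At bay: no left child.
        At bay: go right to iris.
          iris is a leaf — visit iris.
      At poppy: no right child.
    At lime: go right to teak.
      Visit teak.
      At teak: go left to moss.
        moss is a leaf — visit moss.
      At teak: no right child.
Full pre-order sequence: lily, daisy, ivy, ash, mint, rose, lime, poppy, bay, iris, teak, moss.

11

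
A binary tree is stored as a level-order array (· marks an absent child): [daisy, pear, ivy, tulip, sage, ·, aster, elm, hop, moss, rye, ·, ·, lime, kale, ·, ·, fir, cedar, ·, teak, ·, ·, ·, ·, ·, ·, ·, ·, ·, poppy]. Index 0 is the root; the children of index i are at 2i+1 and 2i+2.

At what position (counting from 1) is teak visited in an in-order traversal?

In-order visits the left subtree, then the node, then the right subtree.
At daisy: go left to pear.
  At pear: go left to tulip.
    At tulip: go left to elm.
      elm is a leaf — visit elm.
    Visit tulip.
    At tulip: go right to hop.
      At hop: go left to fir.
        fir is a leaf — visit fir.
      Visit hop.
      At hop: go right to cedar.
        cedar is a leaf — visit cedar.
  Visit pear.
  At pear: go right to sage.
    At sage: go left to moss.
      At moss: no left child.
      Visit moss.
      At moss: go right to teak.
        teak is a leaf — visit teak.
    Visit sage.
    At sage: go right to rye.
      rye is a leaf — visit rye.
Visit daisy.
At daisy: go right to ivy.
  At ivy: no left child.
  Visit ivy.
  At ivy: go right to aster.
    At aster: go left to lime.
      lime is a leaf — visit lime.
    Visit aster.
    At aster: go right to kale.
      At kale: no left child.
      Visit kale.
      At kale: go right to poppy.
        poppy is a leaf — visit poppy.
Full in-order sequence: elm, tulip, fir, hop, cedar, pear, moss, teak, sage, rye, daisy, ivy, lime, aster, kale, poppy.

8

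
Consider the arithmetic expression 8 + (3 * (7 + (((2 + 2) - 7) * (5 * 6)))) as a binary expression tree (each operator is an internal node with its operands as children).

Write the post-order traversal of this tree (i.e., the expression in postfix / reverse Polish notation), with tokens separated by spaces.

8 3 7 2 2 + 7 - 5 6 * * + * +

Post-order on an expression tree gives postfix notation: for each operator, emit left operand, right operand, then the operator.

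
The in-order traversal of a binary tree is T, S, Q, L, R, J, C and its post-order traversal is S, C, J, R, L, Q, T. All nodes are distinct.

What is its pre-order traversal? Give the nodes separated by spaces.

The last element of post-order is the root; it splits in-order into left and right subtrees.
Root T: left subtree has 0 nodes { }, right has 6 {S, Q, L, R, J, C}.
  Root Q: left subtree has 1 node {S}, right has 4 {L, R, J, C}.
    Root L: left subtree has 0 nodes { }, right has 3 {R, J, C}.
      Root R: left subtree has 0 nodes { }, right has 2 {J, C}.
        Root J: left subtree has 0 nodes { }, right has 1 {C}.

T Q S L R J C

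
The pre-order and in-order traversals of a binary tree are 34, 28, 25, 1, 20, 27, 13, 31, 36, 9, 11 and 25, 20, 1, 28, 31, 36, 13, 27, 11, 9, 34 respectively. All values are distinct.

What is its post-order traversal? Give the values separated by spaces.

The first element of pre-order is the root; it splits in-order into left and right subtrees.
Root 34: left subtree has 10 nodes {25, 20, 1, 28, 31, 36, 13, 27, 11, 9}, right has 0 { }.
  Root 28: left subtree has 3 nodes {25, 20, 1}, right has 6 {31, 36, 13, 27, 11, 9}.
    Root 25: left subtree has 0 nodes { }, right has 2 {20, 1}.
      Root 1: left subtree has 1 node {20}, right has 0 { }.
    Root 27: left subtree has 3 nodes {31, 36, 13}, right has 2 {11, 9}.
      Root 13: left subtree has 2 nodes {31, 36}, right has 0 { }.
        Root 31: left subtree has 0 nodes { }, right has 1 {36}.
      Root 9: left subtree has 1 node {11}, right has 0 { }.

20 1 25 36 31 13 11 9 27 28 34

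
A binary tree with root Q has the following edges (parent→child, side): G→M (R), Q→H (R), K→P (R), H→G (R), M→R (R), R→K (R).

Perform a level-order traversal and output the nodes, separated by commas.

Level-order visits nodes level by level from the root, left to right within each level.
Level 0: Q
Level 1: H
Level 2: G
Level 3: M
Level 4: R
Level 5: K
Level 6: P

Q, H, G, M, R, K, P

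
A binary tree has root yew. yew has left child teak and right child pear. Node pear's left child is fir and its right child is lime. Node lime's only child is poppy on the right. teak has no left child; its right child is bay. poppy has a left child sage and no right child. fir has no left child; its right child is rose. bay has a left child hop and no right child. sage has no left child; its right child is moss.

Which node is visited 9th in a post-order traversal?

lime

Post-order visits the left subtree, then the right subtree, then the node.
At yew: go left to teak.
  At teak: no left child.
  At teak: go right to bay.
    At bay: go left to hop.
      hop is a leaf — visit hop.
    At bay: no right child.
    Visit bay.
  Visit teak.
At yew: go right to pear.
  At pear: go left to fir.
    At fir: no left child.
    At fir: go right to rose.
      rose is a leaf — visit rose.
    Visit fir.
  At pear: go right to lime.
    At lime: no left child.
    At lime: go right to poppy.
      At poppy: go left to sage.
        At sage: no left child.
        At sage: go right to moss.
          moss is a leaf — visit moss.
        Visit sage.
      At poppy: no right child.
      Visit poppy.
    Visit lime.
  Visit pear.
Visit yew.
Full post-order sequence: hop, bay, teak, rose, fir, moss, sage, poppy, lime, pear, yew.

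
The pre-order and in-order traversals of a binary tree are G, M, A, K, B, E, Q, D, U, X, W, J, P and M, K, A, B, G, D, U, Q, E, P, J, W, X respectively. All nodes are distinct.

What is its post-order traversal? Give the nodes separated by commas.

The first element of pre-order is the root; it splits in-order into left and right subtrees.
Root G: left subtree has 4 nodes {M, K, A, B}, right has 8 {D, U, Q, E, P, J, W, X}.
  Root M: left subtree has 0 nodes { }, right has 3 {K, A, B}.
    Root A: left subtree has 1 node {K}, right has 1 {B}.
  Root E: left subtree has 3 nodes {D, U, Q}, right has 4 {P, J, W, X}.
    Root Q: left subtree has 2 nodes {D, U}, right has 0 { }.
      Root D: left subtree has 0 nodes { }, right has 1 {U}.
    Root X: left subtree has 3 nodes {P, J, W}, right has 0 { }.
      Root W: left subtree has 2 nodes {P, J}, right has 0 { }.
        Root J: left subtree has 1 node {P}, right has 0 { }.

K, B, A, M, U, D, Q, P, J, W, X, E, G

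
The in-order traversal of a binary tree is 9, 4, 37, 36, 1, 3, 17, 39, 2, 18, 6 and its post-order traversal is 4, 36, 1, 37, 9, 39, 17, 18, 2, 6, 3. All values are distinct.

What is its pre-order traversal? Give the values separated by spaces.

3 9 37 4 1 36 6 2 17 39 18

The last element of post-order is the root; it splits in-order into left and right subtrees.
Root 3: left subtree has 5 nodes {9, 4, 37, 36, 1}, right has 5 {17, 39, 2, 18, 6}.
  Root 9: left subtree has 0 nodes { }, right has 4 {4, 37, 36, 1}.
    Root 37: left subtree has 1 node {4}, right has 2 {36, 1}.
      Root 1: left subtree has 1 node {36}, right has 0 { }.
  Root 6: left subtree has 4 nodes {17, 39, 2, 18}, right has 0 { }.
    Root 2: left subtree has 2 nodes {17, 39}, right has 1 {18}.
      Root 17: left subtree has 0 nodes { }, right has 1 {39}.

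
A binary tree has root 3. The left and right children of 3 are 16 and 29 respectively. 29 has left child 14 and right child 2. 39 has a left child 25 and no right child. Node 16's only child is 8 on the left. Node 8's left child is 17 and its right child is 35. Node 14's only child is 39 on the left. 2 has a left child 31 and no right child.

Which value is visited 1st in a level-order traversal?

Level-order visits nodes level by level from the root, left to right within each level.
Level 0: 3
Level 1: 16, 29
Level 2: 8, 14, 2
Level 3: 17, 35, 39, 31
Level 4: 25
Full level-order sequence: 3, 16, 29, 8, 14, 2, 17, 35, 39, 31, 25.

3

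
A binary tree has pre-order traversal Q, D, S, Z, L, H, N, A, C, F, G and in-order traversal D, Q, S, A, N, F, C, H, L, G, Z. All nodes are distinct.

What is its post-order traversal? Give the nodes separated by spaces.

The first element of pre-order is the root; it splits in-order into left and right subtrees.
Root Q: left subtree has 1 node {D}, right has 9 {S, A, N, F, C, H, L, G, Z}.
  Root S: left subtree has 0 nodes { }, right has 8 {A, N, F, C, H, L, G, Z}.
    Root Z: left subtree has 7 nodes {A, N, F, C, H, L, G}, right has 0 { }.
      Root L: left subtree has 5 nodes {A, N, F, C, H}, right has 1 {G}.
        Root H: left subtree has 4 nodes {A, N, F, C}, right has 0 { }.
          Root N: left subtree has 1 node {A}, right has 2 {F, C}.
            Root C: left subtree has 1 node {F}, right has 0 { }.

D A F C N H G L Z S Q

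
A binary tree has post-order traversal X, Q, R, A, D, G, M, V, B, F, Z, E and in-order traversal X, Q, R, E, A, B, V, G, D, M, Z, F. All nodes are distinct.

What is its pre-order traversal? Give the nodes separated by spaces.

E R Q X Z B A V M G D F

The last element of post-order is the root; it splits in-order into left and right subtrees.
Root E: left subtree has 3 nodes {X, Q, R}, right has 8 {A, B, V, G, D, M, Z, F}.
  Root R: left subtree has 2 nodes {X, Q}, right has 0 { }.
    Root Q: left subtree has 1 node {X}, right has 0 { }.
  Root Z: left subtree has 6 nodes {A, B, V, G, D, M}, right has 1 {F}.
    Root B: left subtree has 1 node {A}, right has 4 {V, G, D, M}.
      Root V: left subtree has 0 nodes { }, right has 3 {G, D, M}.
        Root M: left subtree has 2 nodes {G, D}, right has 0 { }.
          Root G: left subtree has 0 nodes { }, right has 1 {D}.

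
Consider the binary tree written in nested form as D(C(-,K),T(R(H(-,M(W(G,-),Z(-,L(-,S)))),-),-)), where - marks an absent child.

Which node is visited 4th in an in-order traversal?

In-order visits the left subtree, then the node, then the right subtree.
At D: go left to C.
  At C: no left child.
  Visit C.
  At C: go right to K.
    K is a leaf — visit K.
Visit D.
At D: go right to T.
  At T: go left to R.
    At R: go left to H.
      At H: no left child.
      Visit H.
      At H: go right to M.
        At M: go left to W.
          At W: go left to G.
            G is a leaf — visit G.
          Visit W.
          At W: no right child.
        Visit M.
        At M: go right to Z.
          At Z: no left child.
          Visit Z.
          At Z: go right to L.
            At L: no left child.
            Visit L.
            At L: go right to S.
              S is a leaf — visit S.
    Visit R.
    At R: no right child.
  Visit T.
  At T: no right child.
Full in-order sequence: C, K, D, H, G, W, M, Z, L, S, R, T.

H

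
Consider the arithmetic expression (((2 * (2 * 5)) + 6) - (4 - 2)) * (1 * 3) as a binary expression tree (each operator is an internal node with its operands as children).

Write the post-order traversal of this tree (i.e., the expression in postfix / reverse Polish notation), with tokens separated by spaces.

2 2 5 * * 6 + 4 2 - - 1 3 * *

Post-order on an expression tree gives postfix notation: for each operator, emit left operand, right operand, then the operator.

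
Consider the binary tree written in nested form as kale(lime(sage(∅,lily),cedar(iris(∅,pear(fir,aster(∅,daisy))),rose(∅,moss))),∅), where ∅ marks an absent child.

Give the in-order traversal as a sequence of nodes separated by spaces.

sage lily lime iris fir pear aster daisy cedar rose moss kale

In-order visits the left subtree, then the node, then the right subtree.
At kale: go left to lime.
  At lime: go left to sage.
    At sage: no left child.
    Visit sage.
    At sage: go right to lily.
      lily is a leaf — visit lily.
  Visit lime.
  At lime: go right to cedar.
    At cedar: go left to iris.
      At iris: no left child.
      Visit iris.
      At iris: go right to pear.
        At pear: go left to fir.
          fir is a leaf — visit fir.
        Visit pear.
        At pear: go right to aster.
          At aster: no left child.
          Visit aster.
          At aster: go right to daisy.
            daisy is a leaf — visit daisy.
    Visit cedar.
    At cedar: go right to rose.
      At rose: no left child.
      Visit rose.
      At rose: go right to moss.
        moss is a leaf — visit moss.
Visit kale.
At kale: no right child.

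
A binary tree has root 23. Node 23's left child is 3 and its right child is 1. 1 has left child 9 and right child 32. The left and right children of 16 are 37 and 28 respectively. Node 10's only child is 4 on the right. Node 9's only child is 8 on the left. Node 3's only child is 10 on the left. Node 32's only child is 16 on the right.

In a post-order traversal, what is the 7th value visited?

28

Post-order visits the left subtree, then the right subtree, then the node.
At 23: go left to 3.
  At 3: go left to 10.
    At 10: no left child.
    At 10: go right to 4.
      4 is a leaf — visit 4.
    Visit 10.
  At 3: no right child.
  Visit 3.
At 23: go right to 1.
  At 1: go left to 9.
    At 9: go left to 8.
      8 is a leaf — visit 8.
    At 9: no right child.
    Visit 9.
  At 1: go right to 32.
    At 32: no left child.
    At 32: go right to 16.
      At 16: go left to 37.
        37 is a leaf — visit 37.
      At 16: go right to 28.
        28 is a leaf — visit 28.
      Visit 16.
    Visit 32.
  Visit 1.
Visit 23.
Full post-order sequence: 4, 10, 3, 8, 9, 37, 28, 16, 32, 1, 23.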